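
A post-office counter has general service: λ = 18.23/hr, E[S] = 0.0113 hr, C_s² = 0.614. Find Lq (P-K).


ρ = λ·E[S] = 18.23·0.0113 = 0.2060
Lq = ρ²(1+C_s²)/(2(1−ρ)) = 0.04244·(1+0.614)/(2·0.7940)
= 0.04244·1.6140/1.5880 = 0.04313

Final: 0.04313


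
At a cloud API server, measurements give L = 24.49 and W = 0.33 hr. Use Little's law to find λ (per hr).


λ = L/W = 24.49/0.33 = 74.2121 /hr

Final: 74.2121 /hr


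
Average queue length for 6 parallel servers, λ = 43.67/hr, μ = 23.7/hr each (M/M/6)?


a = λ/μ = 1.8426; ρ = a/6 = 0.3071
P₀ = 0.158260
Lq = P₀·a^c·ρ / (c!·(1−ρ)²) = 0.158260·39.13894·0.3071/(720·0.48011)
= 0.005503

Final: 0.005503


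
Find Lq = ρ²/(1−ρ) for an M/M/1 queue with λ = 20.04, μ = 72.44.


ρ = 20.04/72.44 = 0.2766
Lq = ρ²/(1−ρ) = 0.07653/0.7234 = 0.1058

Final: 0.1058


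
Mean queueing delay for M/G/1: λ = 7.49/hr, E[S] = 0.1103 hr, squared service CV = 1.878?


ρ = λ·E[S] = 7.49·0.1103 = 0.8261
E[S²] = E[S]²(1+C_s²) = 0.1103²·(1+1.878) = 0.035014
Wq = λ·E[S²]/(2(1−ρ)) = 7.49·0.035014/(2·0.1739) = 0.75424 hr

Final: 0.75424 hr


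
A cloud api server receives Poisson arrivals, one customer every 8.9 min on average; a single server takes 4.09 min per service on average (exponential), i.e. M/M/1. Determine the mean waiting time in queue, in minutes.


λ = 60/8.9 = 6.7416 /hr
μ = 60/4.09 = 14.6699 /hr
ρ = λ/μ = 6.7416/14.6699 = 0.4596
Wq = ρ/(μ−λ) = 0.4596/(14.6699−6.7416) = 0.05796 hr
In minutes: 0.05796·60 = 3.478 min

Final: 3.478 min


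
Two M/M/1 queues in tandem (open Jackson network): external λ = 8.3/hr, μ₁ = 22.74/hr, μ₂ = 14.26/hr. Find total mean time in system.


Each node sees arrival rate λ = 8.3/hr (tandem ⇒ throughput preserved).
W₁ = 1/(μ₁−λ) = 1/(22.74−8.3) = 0.06925 hr
W₂ = 1/(μ₂−λ) = 1/(14.26−8.3) = 0.16779 hr
W_total = W₁ + W₂ = 0.06925 + 0.16779 = 0.23704 hr

Final: 0.23704 hr


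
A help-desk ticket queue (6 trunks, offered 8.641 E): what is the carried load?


B(6,8.641) = 0.423122 (Erlang-B)
Carried load = a(1 − B) = 8.641·(1 − 0.423122) = 8.641·0.576878 = 4.9848 E

Final: 4.9848 Erlangs


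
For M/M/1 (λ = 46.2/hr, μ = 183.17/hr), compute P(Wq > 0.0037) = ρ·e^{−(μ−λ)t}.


ρ = 46.2/183.17 = 0.2522
P(Wq > t) = ρ·e^{−(μ−λ)t} = 0.2522·e^{−0.5068}
= 0.2522·0.602427 = 0.151947

Final: 0.151947


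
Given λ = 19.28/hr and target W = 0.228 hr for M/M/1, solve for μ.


W = 1/(μ−λ) ⇒ μ − λ = 1/W = 1/0.228 = 4.3860
μ = λ + 1/W = 19.28 + 4.3860 = 23.6660 per hr

Final: 23.6660 /hr


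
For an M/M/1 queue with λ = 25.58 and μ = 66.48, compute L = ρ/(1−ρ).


ρ = λ/μ = 25.58/66.48 = 0.3848
L = ρ/(1−ρ) = 0.3848/(1 − 0.3848) = 0.3848/0.6152 = 0.6254

Final: 0.6254


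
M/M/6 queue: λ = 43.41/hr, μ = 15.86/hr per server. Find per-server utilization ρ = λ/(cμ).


ρ = λ/(cμ) = 43.41/(6·15.86) = 43.41/95.16 = 0.4562

Final: 0.4562


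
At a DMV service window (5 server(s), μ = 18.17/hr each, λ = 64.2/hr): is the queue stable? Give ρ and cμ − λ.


Total capacity cμ = 5·18.17 = 90.85/hr
ρ = λ/(cμ) = 64.2/90.85 = 0.7067
Stable ⇔ ρ < 1: YES
Spare capacity = cμ − λ = 90.85 − 64.2 = 26.65/hr

Final: ρ = 0.7067; stable; margin = 26.65/hr


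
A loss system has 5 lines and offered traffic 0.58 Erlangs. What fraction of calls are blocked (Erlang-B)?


B(c,a) = (a^c/c!) / Σ_{k=0}^{c} a^k/k!
a^5/5! = 0.0005470
Σ terms (k=0..5): 1.00000 + 0.58000 + 0.16820 + 0.03252 + 0.004715 + 0.0005470 = 1.785981
B = 0.0005470/1.785981 = 0.0003063

Final: 0.0003063


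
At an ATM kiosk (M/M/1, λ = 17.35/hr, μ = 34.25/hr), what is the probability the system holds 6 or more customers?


ρ = 17.35/34.25 = 0.5066
P(N ≥ n) = ρ^n = 0.5066^6 = 0.016898

Final: 0.016898


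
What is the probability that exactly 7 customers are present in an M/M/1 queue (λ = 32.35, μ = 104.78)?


ρ = 32.35/104.78 = 0.3087
P_n = (1−ρ)·ρ^n = (1 − 0.3087)·0.3087^7 = 0.6913·0.0002674 = 0.0001848

Final: 0.0001848


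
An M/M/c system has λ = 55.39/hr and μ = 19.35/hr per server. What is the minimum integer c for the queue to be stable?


Stability requires cμ > λ ⇔ c > λ/μ.
λ/μ = 55.39/19.35 = 2.8625
Minimum integer c = ⌊2.8625⌋ + 1 = 3
Check: 3·19.35 = 58.05 > 55.39, while 2·19.35 = 38.70 ≤ 55.39

Final: 3 servers


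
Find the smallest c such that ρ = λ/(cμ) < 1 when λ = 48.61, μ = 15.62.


Stability requires cμ > λ ⇔ c > λ/μ.
λ/μ = 48.61/15.62 = 3.1120
Minimum integer c = ⌊3.1120⌋ + 1 = 4
Check: 4·15.62 = 62.48 > 48.61, while 3·15.62 = 46.86 ≤ 48.61

Final: 4 servers


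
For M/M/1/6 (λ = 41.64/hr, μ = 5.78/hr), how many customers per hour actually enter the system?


ρ = 7.2042; P_K = (1−ρ)ρ^6/(1−ρ^7) = 0.861192
λ_eff = λ(1 − P_K) = 41.64·(1 − 0.861192) = 41.64·0.138808 = 5.7800 /hr

Final: 5.7800 /hr


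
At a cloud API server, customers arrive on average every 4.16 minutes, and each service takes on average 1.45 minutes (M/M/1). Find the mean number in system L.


λ = 60/4.16 = 14.4231 /hr
μ = 60/1.45 = 41.3793 /hr
ρ = λ/μ = 14.4231/41.3793 = 0.3486
L = ρ/(1−ρ) = 0.3486/0.6514 = 0.5351

Final: 0.5351


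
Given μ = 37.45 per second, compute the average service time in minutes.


Mean service time = 1/μ = 1/37.45 second = 0.02670 second
In minutes: 0.02670 × 0.0166667 = 0.0004450 min

Final: 0.0004450 min


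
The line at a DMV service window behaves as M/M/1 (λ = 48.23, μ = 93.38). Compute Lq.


ρ = 48.23/93.38 = 0.5165
Lq = ρ²/(1−ρ) = 0.2668/0.4835 = 0.5517

Final: 0.5517


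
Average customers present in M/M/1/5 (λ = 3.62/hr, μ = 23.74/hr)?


ρ = 3.62/23.74 = 0.1525
L = ρ[1 − (K+1)ρ^K + Kρ^(K+1)] / [(1−ρ)(1−ρ^(K+1))]
Numerator: 0.1525·(1 − 6·0.00008244 + 5·0.00001257) = 0.152419
Denominator: (0.8475)·(0.999987) = 0.847504
L = 0.152419/0.847504 = 0.1798

Final: 0.1798


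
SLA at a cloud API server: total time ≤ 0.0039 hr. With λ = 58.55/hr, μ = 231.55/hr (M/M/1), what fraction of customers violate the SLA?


W ~ Exponential(μ−λ) for M/M/1.
μ − λ = 231.55 − 58.55 = 173.0000
P(W > t) = e^{−(μ−λ)t} = e^{−0.6747} = 0.509309

Final: 0.509309


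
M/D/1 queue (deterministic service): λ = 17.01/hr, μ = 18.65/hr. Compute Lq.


ρ = 17.01/18.65 = 0.9121
M/D/1: Lq = ρ²/(2(1−ρ)) = 0.8319/(2·0.08794) = 4.72994

Final: 4.72994


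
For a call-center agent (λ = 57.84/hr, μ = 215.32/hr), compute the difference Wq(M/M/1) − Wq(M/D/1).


ρ = 57.84/215.32 = 0.2686
Wq(M/M/1) = ρ/(μ−λ) = 0.2686/157.48 = 0.001706 hr
Wq(M/D/1) = ρ/(2(μ−λ)) = 0.0008529 hr
Savings = 0.001706 − 0.0008529 = 0.0008529 hr

Final: 0.0008529 hr


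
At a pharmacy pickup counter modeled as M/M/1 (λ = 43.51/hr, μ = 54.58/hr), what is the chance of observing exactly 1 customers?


ρ = 43.51/54.58 = 0.7972
P_n = (1−ρ)·ρ^n = (1 − 0.7972)·0.7972^1 = 0.2028·0.797178 = 0.161685

Final: 0.161685


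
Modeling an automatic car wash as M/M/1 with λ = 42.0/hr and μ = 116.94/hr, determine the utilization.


ρ = λ/μ = 42.0/116.94 = 0.3592

Final: 0.3592


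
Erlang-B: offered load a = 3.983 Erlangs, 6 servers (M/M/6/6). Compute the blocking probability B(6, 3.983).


B(c,a) = (a^c/c!) / Σ_{k=0}^{c} a^k/k!
a^6/6! = 5.545355
Σ terms (k=0..6): 1.00000 + 3.98300 + 7.93214 + 10.53124 + 10.48649 + 8.35353 + 5.54535 = 47.831764
B = 5.545355/47.831764 = 0.115935

Final: 0.115935


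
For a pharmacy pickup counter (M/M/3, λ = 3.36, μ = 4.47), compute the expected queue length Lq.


a = λ/μ = 0.7517; ρ = a/3 = 0.2506
P₀ = 0.469784
Lq = P₀·a^c·ρ / (c!·(1−ρ)²) = 0.469784·0.42471·0.2506/(6·0.56166)
= 0.01483

Final: 0.01483


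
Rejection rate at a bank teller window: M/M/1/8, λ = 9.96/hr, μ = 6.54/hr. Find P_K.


ρ = λ/μ = 9.96/6.54 = 1.5229
P_K = (1−ρ)ρ^K/(1−ρ^(K+1)) = (-0.5229·28.936948)/(1 − 44.069113)
= -15.132165/-43.069113 = 0.351346

Final: 0.351346


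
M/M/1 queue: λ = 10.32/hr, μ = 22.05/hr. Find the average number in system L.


ρ = λ/μ = 10.32/22.05 = 0.4680
L = ρ/(1−ρ) = 0.4680/(1 − 0.4680) = 0.4680/0.5320 = 0.8798

Final: 0.8798


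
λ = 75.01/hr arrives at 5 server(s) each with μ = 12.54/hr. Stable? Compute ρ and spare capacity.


Total capacity cμ = 5·12.54 = 62.70/hr
ρ = λ/(cμ) = 75.01/62.70 = 1.1963
Stable ⇔ ρ < 1: NO
Spare capacity = cμ − λ = 62.70 − 75.01 = -12.31/hr

Final: ρ = 1.1963; unstable; margin = -12.31/hr


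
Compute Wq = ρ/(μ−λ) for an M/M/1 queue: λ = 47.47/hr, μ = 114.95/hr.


ρ = 47.47/114.95 = 0.4130
Wq = ρ/(μ−λ) = 0.4130/(114.95 − 47.47) = 0.4130/67.48 = 0.006120 hr

Final: 0.006120 hr


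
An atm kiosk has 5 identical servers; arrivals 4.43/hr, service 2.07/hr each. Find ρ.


ρ = λ/(cμ) = 4.43/(5·2.07) = 4.43/10.35 = 0.4280

Final: 0.4280


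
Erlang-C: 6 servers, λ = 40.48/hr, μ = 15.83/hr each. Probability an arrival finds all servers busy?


a = λ/μ = 2.5572; ρ = a/6 = 0.4262
P₀ = 0.077022 (from M/M/c formula)
C(c,a) = [a^c/(c!(1−ρ))]·P₀ = [279.61311/(720·0.5738)]·0.077022
= 0.67680·0.077022 = 0.052128

Final: 0.052128


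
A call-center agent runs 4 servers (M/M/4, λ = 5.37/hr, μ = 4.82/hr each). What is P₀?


a = λ/μ = 5.37/4.82 = 1.1141; ρ = a/c = 0.2785
Σ_{k=0}^{3} a^k/k! (terms k=0..3) = 1.00000 + 1.11411 + 0.62062 + 0.23048 = 2.96520
Tail: a^4/(4!(1−ρ)) = 1.54067/(24·0.7215) = 0.08898
P₀ = 1/(2.96520 + 0.08898) = 1/3.05418 = 0.327420

Final: 0.327420


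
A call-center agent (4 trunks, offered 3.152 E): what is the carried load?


B(4,3.152) = 0.222895 (Erlang-B)
Carried load = a(1 − B) = 3.152·(1 − 0.222895) = 3.152·0.777105 = 2.4494 E

Final: 2.4494 Erlangs


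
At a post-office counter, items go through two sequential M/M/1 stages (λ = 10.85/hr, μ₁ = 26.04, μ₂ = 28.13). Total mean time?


Each node sees arrival rate λ = 10.85/hr (tandem ⇒ throughput preserved).
W₁ = 1/(μ₁−λ) = 1/(26.04−10.85) = 0.06583 hr
W₂ = 1/(μ₂−λ) = 1/(28.13−10.85) = 0.05787 hr
W_total = W₁ + W₂ = 0.06583 + 0.05787 = 0.12370 hr

Final: 0.12370 hr


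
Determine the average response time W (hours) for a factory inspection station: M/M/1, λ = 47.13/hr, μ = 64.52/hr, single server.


W = 1/(μ−λ) = 1/(64.52 − 47.13) = 1/17.39 = 0.05750 hr

Final: 0.05750 hr


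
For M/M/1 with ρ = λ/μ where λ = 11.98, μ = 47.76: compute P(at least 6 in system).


ρ = 11.98/47.76 = 0.2508
P(N ≥ n) = ρ^n = 0.2508^6 = 0.0002491

Final: 0.0002491


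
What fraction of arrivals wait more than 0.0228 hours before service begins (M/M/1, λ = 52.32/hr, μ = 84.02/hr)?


ρ = 52.32/84.02 = 0.6227
P(Wq > t) = ρ·e^{−(μ−λ)t} = 0.6227·e^{−0.7228}
= 0.6227·0.485411 = 0.302270

Final: 0.302270


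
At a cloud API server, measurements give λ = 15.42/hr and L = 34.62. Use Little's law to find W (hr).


W = L/λ = 34.62/15.42 = 2.2451 hr

Final: 2.2451 hr


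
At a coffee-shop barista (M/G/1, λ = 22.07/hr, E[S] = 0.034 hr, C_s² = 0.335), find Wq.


ρ = λ·E[S] = 22.07·0.034 = 0.7504
E[S²] = E[S]²(1+C_s²) = 0.034²·(1+0.335) = 0.001543
Wq = λ·E[S²]/(2(1−ρ)) = 22.07·0.001543/(2·0.2496) = 0.06822 hr

Final: 0.06822 hr


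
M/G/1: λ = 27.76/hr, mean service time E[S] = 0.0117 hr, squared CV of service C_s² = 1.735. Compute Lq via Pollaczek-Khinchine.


ρ = λ·E[S] = 27.76·0.0117 = 0.3248
Lq = ρ²(1+C_s²)/(2(1−ρ)) = 0.1055·(1+1.735)/(2·0.6752)
= 0.1055·2.7350/1.3504 = 0.21365

Final: 0.21365


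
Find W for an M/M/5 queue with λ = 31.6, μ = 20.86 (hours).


a = 1.5149; ρ = 0.3030; P₀ = 0.219469
Lq = P₀·a^c·ρ/(c!(1−ρ)²) = 0.009098
Wq = Lq/λ = 0.009098/31.6 = 0.0002879 hr
W = Wq + 1/μ = 0.0002879 + 0.04794 = 0.04823 hr

Final: 0.04823 hr


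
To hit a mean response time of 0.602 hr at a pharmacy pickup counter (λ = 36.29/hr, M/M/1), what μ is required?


W = 1/(μ−λ) ⇒ μ − λ = 1/W = 1/0.602 = 1.6611
μ = λ + 1/W = 36.29 + 1.6611 = 37.9511 per hr

Final: 37.9511 /hr


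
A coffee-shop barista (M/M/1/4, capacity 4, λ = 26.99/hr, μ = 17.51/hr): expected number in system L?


ρ = 26.99/17.51 = 1.5414
L = ρ[1 − (K+1)ρ^K + Kρ^(K+1)] / [(1−ρ)(1−ρ^(K+1))]
Numerator: 1.5414·(1 − 5·5.645039 + 4·8.701291) = 11.683801
Denominator: (-0.5414)·(-7.701291) = 4.169517
L = 11.683801/4.169517 = 2.8022

Final: 2.8022


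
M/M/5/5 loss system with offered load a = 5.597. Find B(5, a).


B(c,a) = (a^c/c!) / Σ_{k=0}^{c} a^k/k!
a^5/5! = 45.771515
Σ terms (k=0..5): 1.00000 + 5.59700 + 15.66320 + 29.22232 + 40.88933 + 45.77152 = 138.143367
B = 45.771515/138.143367 = 0.331333

Final: 0.331333


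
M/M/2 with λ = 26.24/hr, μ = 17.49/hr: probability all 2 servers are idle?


a = λ/μ = 26.24/17.49 = 1.5003; ρ = a/c = 0.7501
Σ_{k=0}^{1} a^k/k! (terms k=0..1) = 1.00000 + 1.50029 = 2.50029
Tail: a^2/(2!(1−ρ)) = 2.25086/(2·0.2499) = 4.50429
P₀ = 1/(2.50029 + 4.50429) = 1/7.00458 = 0.142764

Final: 0.142764


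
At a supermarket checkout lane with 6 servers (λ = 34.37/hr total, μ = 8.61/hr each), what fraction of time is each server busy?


ρ = λ/(cμ) = 34.37/(6·8.61) = 34.37/51.66 = 0.6653

Final: 0.6653


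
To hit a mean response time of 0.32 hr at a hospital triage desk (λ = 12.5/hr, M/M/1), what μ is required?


W = 1/(μ−λ) ⇒ μ − λ = 1/W = 1/0.32 = 3.1250
μ = λ + 1/W = 12.5 + 3.1250 = 15.6250 per hr

Final: 15.6250 /hr


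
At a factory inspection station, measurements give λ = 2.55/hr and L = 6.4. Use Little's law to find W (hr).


W = L/λ = 6.4/2.55 = 2.5098 hr

Final: 2.5098 hr


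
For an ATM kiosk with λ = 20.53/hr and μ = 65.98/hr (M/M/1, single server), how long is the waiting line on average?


ρ = 20.53/65.98 = 0.3112
Lq = ρ²/(1−ρ) = 0.09682/0.6888 = 0.1406

Final: 0.1406


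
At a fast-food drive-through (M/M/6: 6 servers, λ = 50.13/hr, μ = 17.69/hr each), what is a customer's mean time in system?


a = 2.8338; ρ = 0.4723; P₀ = 0.058090
Lq = P₀·a^c·ρ/(c!(1−ρ)²) = 0.07087
Wq = Lq/λ = 0.07087/50.13 = 0.001414 hr
W = Wq + 1/μ = 0.001414 + 0.05653 = 0.05794 hr

Final: 0.05794 hr


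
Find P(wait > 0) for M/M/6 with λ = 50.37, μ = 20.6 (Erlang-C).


a = λ/μ = 2.4451; ρ = a/6 = 0.4075
P₀ = 0.086283 (from M/M/c formula)
C(c,a) = [a^c/(c!(1−ρ))]·P₀ = [213.71174/(720·0.5925)]·0.086283
= 0.50099·0.086283 = 0.043227

Final: 0.043227


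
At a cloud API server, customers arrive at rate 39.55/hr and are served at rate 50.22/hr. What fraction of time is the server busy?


ρ = λ/μ = 39.55/50.22 = 0.7875

Final: 0.7875


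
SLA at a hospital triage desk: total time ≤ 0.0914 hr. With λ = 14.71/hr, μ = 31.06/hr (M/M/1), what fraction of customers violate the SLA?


W ~ Exponential(μ−λ) for M/M/1.
μ − λ = 31.06 − 14.71 = 16.3500
P(W > t) = e^{−(μ−λ)t} = e^{−1.4944} = 0.224385

Final: 0.224385


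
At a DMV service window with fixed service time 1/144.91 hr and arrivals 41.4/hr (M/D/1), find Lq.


ρ = 41.4/144.91 = 0.2857
M/D/1: Lq = ρ²/(2(1−ρ)) = 0.08162/(2·0.7143) = 0.05713

Final: 0.05713


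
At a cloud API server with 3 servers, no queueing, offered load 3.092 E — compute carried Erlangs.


B(3,3.092) = 0.357041 (Erlang-B)
Carried load = a(1 − B) = 3.092·(1 − 0.357041) = 3.092·0.642959 = 1.9880 E

Final: 1.9880 Erlangs


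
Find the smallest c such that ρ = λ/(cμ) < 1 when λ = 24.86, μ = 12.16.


Stability requires cμ > λ ⇔ c > λ/μ.
λ/μ = 24.86/12.16 = 2.0444
Minimum integer c = ⌊2.0444⌋ + 1 = 3
Check: 3·12.16 = 36.48 > 24.86, while 2·12.16 = 24.32 ≤ 24.86

Final: 3 servers


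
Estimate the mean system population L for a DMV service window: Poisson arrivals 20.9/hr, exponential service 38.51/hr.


ρ = λ/μ = 20.9/38.51 = 0.5427
L = ρ/(1−ρ) = 0.5427/(1 − 0.5427) = 0.5427/0.4573 = 1.1868

Final: 1.1868


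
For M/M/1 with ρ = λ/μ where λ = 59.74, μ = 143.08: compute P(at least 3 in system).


ρ = 59.74/143.08 = 0.4175
P(N ≥ n) = ρ^n = 0.4175^3 = 0.072788

Final: 0.072788


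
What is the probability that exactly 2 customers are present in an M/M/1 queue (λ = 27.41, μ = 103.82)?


ρ = 27.41/103.82 = 0.2640
P_n = (1−ρ)·ρ^n = (1 − 0.2640)·0.2640^2 = 0.7360·0.069704 = 0.051301

Final: 0.051301


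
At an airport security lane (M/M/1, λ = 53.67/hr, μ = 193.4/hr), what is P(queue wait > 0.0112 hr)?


ρ = 53.67/193.4 = 0.2775
P(Wq > t) = ρ·e^{−(μ−λ)t} = 0.2775·e^{−1.5650}
= 0.2775·0.209093 = 0.058025

Final: 0.058025


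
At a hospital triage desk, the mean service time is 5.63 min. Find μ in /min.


μ = 1/(service time) in consistent units.
1 minute = 1 min, so μ = 1/5.63 = 0.1776 per minute

Final: 0.1776 /min


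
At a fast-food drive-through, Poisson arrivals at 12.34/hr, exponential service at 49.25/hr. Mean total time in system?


W = 1/(μ−λ) = 1/(49.25 − 12.34) = 1/36.91 = 0.02709 hr

Final: 0.02709 hr


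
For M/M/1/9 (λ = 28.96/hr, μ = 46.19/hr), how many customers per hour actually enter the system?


ρ = 0.6270; P_K = (1−ρ)ρ^9/(1−ρ^10) = 0.005638
λ_eff = λ(1 − P_K) = 28.96·(1 − 0.005638) = 28.96·0.994362 = 28.7967 /hr

Final: 28.7967 /hr


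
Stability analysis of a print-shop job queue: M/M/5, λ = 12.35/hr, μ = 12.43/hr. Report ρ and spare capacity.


Total capacity cμ = 5·12.43 = 62.15/hr
ρ = λ/(cμ) = 12.35/62.15 = 0.1987
Stable ⇔ ρ < 1: YES
Spare capacity = cμ − λ = 62.15 − 12.35 = 49.80/hr

Final: ρ = 0.1987; stable; margin = 49.80/hr


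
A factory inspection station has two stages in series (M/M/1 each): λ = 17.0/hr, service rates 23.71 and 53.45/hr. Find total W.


Each node sees arrival rate λ = 17.0/hr (tandem ⇒ throughput preserved).
W₁ = 1/(μ₁−λ) = 1/(23.71−17.0) = 0.14903 hr
W₂ = 1/(μ₂−λ) = 1/(53.45−17.0) = 0.02743 hr
W_total = W₁ + W₂ = 0.14903 + 0.02743 = 0.17647 hr

Final: 0.17647 hr


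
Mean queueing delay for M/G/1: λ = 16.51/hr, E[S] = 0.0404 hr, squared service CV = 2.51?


ρ = λ·E[S] = 16.51·0.0404 = 0.6670
E[S²] = E[S]²(1+C_s²) = 0.0404²·(1+2.51) = 0.005729
Wq = λ·E[S²]/(2(1−ρ)) = 16.51·0.005729/(2·0.3330) = 0.14202 hr

Final: 0.14202 hr


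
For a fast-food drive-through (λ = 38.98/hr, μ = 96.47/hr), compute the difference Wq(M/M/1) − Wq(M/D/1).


ρ = 38.98/96.47 = 0.4041
Wq(M/M/1) = ρ/(μ−λ) = 0.4041/57.49 = 0.007028 hr
Wq(M/D/1) = ρ/(2(μ−λ)) = 0.003514 hr
Savings = 0.007028 − 0.003514 = 0.003514 hr

Final: 0.003514 hr


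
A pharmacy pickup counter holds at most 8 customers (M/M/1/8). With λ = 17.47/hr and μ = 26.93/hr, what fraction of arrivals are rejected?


ρ = λ/μ = 17.47/26.93 = 0.6487
P_K = (1−ρ)ρ^K/(1−ρ^(K+1)) = (0.3513·0.031366)/(1 − 0.020347)
= 0.011018/0.979653 = 0.011247

Final: 0.011247


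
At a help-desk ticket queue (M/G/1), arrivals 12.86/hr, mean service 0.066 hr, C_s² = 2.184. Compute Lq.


ρ = λ·E[S] = 12.86·0.066 = 0.8488
Lq = ρ²(1+C_s²)/(2(1−ρ)) = 0.7204·(1+2.184)/(2·0.1512)
= 0.7204·3.1840/0.3025 = 7.58309

Final: 7.58309


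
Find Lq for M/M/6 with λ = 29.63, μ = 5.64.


a = λ/μ = 5.2535; ρ = a/6 = 0.8756
P₀ = 0.002907
Lq = P₀·a^c·ρ / (c!·(1−ρ)²) = 0.002907·21023.99696·0.8756/(720·0.01548)
= 4.80176

Final: 4.80176


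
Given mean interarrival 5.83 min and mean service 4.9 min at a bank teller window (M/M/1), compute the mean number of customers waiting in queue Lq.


λ = 60/5.83 = 10.2916 /hr
μ = 60/4.9 = 12.2449 /hr
ρ = λ/μ = 10.2916/12.2449 = 0.8405
Lq = ρ²/(1−ρ) = 0.7064/0.1595 = 4.4283

Final: 4.4283


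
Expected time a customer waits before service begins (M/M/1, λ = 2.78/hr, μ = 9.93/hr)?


ρ = 2.78/9.93 = 0.2800
Wq = ρ/(μ−λ) = 0.2800/(9.93 − 2.78) = 0.2800/7.15 = 0.03916 hr

Final: 0.03916 hr


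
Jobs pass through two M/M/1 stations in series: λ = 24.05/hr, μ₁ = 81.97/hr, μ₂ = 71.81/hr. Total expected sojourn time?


Each node sees arrival rate λ = 24.05/hr (tandem ⇒ throughput preserved).
W₁ = 1/(μ₁−λ) = 1/(81.97−24.05) = 0.01727 hr
W₂ = 1/(μ₂−λ) = 1/(71.81−24.05) = 0.02094 hr
W_total = W₁ + W₂ = 0.01727 + 0.02094 = 0.03820 hr

Final: 0.03820 hr


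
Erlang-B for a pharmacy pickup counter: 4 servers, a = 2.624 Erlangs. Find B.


B(c,a) = (a^c/c!) / Σ_{k=0}^{c} a^k/k!
a^4/4! = 1.975350
Σ terms (k=0..4): 1.00000 + 2.62400 + 3.44269 + 3.01120 + 1.97535 = 12.053243
B = 1.975350/12.053243 = 0.163885

Final: 0.163885


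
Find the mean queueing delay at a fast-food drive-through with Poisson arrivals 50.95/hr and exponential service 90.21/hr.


ρ = 50.95/90.21 = 0.5648
Wq = ρ/(μ−λ) = 0.5648/(90.21 − 50.95) = 0.5648/39.26 = 0.01439 hr

Final: 0.01439 hr


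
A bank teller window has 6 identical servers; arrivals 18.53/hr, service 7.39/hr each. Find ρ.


ρ = λ/(cμ) = 18.53/(6·7.39) = 18.53/44.34 = 0.4179

Final: 0.4179


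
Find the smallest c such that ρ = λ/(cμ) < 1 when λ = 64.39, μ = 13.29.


Stability requires cμ > λ ⇔ c > λ/μ.
λ/μ = 64.39/13.29 = 4.8450
Minimum integer c = ⌊4.8450⌋ + 1 = 5
Check: 5·13.29 = 66.45 > 64.39, while 4·13.29 = 53.16 ≤ 64.39

Final: 5 servers


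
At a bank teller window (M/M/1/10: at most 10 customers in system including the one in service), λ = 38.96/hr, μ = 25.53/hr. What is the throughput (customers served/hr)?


ρ = 1.5260; P_K = (1−ρ)ρ^10/(1−ρ^11) = 0.348042
λ_eff = λ(1 − P_K) = 38.96·(1 − 0.348042) = 38.96·0.651958 = 25.4003 /hr

Final: 25.4003 /hr


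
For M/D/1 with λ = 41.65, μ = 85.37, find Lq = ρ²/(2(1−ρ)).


ρ = 41.65/85.37 = 0.4879
M/D/1: Lq = ρ²/(2(1−ρ)) = 0.2380/(2·0.5121) = 0.23239

Final: 0.23239


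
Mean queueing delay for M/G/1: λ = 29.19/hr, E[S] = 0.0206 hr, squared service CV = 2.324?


ρ = λ·E[S] = 29.19·0.0206 = 0.6013
E[S²] = E[S]²(1+C_s²) = 0.0206²·(1+2.324) = 0.001411
Wq = λ·E[S²]/(2(1−ρ)) = 29.19·0.001411/(2·0.3987) = 0.05164 hr

Final: 0.05164 hr


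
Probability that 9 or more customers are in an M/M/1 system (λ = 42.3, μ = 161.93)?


ρ = 42.3/161.93 = 0.2612
P(N ≥ n) = ρ^n = 0.2612^9 = 0.000005664

Final: 0.000005664


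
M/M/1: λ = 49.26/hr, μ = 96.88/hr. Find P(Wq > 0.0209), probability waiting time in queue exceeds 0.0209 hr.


ρ = 49.26/96.88 = 0.5085
P(Wq > t) = ρ·e^{−(μ−λ)t} = 0.5085·e^{−0.9953}
= 0.5085·0.369628 = 0.187943

Final: 0.187943


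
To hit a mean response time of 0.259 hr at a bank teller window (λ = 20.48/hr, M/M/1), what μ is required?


W = 1/(μ−λ) ⇒ μ − λ = 1/W = 1/0.259 = 3.8610
μ = λ + 1/W = 20.48 + 3.8610 = 24.3410 per hr

Final: 24.3410 /hr


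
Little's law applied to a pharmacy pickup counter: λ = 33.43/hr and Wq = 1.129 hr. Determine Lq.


Lq = λWq = 33.43·1.129 = 37.7425

Final: 37.7425


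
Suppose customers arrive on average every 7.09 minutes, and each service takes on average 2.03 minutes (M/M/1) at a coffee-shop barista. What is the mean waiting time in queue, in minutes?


λ = 60/7.09 = 8.4626 /hr
μ = 60/2.03 = 29.5567 /hr
ρ = λ/μ = 8.4626/29.5567 = 0.2863
Wq = ρ/(μ−λ) = 0.2863/(29.5567−8.4626) = 0.01357 hr
In minutes: 0.01357·60 = 0.8144 min

Final: 0.8144 min


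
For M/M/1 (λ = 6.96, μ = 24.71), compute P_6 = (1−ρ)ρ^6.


ρ = 6.96/24.71 = 0.2817
P_n = (1−ρ)·ρ^n = (1 − 0.2817)·0.2817^6 = 0.7183·0.0004994 = 0.0003587

Final: 0.0003587


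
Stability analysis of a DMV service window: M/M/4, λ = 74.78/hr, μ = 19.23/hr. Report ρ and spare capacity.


Total capacity cμ = 4·19.23 = 76.92/hr
ρ = λ/(cμ) = 74.78/76.92 = 0.9722
Stable ⇔ ρ < 1: YES
Spare capacity = cμ − λ = 76.92 − 74.78 = 2.14/hr

Final: ρ = 0.9722; stable; margin = 2.14/hr


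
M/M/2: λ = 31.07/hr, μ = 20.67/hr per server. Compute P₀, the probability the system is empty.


a = λ/μ = 31.07/20.67 = 1.5031; ρ = a/c = 0.7516
Σ_{k=0}^{1} a^k/k! (terms k=0..1) = 1.00000 + 1.50314 = 2.50314
Tail: a^2/(2!(1−ρ)) = 2.25944/(2·0.2484) = 4.54749
P₀ = 1/(2.50314 + 4.54749) = 1/7.05063 = 0.141831

Final: 0.141831


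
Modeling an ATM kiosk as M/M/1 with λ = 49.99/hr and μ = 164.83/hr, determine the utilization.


ρ = λ/μ = 49.99/164.83 = 0.3033

Final: 0.3033


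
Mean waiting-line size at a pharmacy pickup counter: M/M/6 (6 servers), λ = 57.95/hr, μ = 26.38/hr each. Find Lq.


a = λ/μ = 2.1967; ρ = a/6 = 0.3661
P₀ = 0.110875
Lq = P₀·a^c·ρ / (c!·(1−ρ)²) = 0.110875·112.37557·0.3661/(720·0.40180)
= 0.01577

Final: 0.01577


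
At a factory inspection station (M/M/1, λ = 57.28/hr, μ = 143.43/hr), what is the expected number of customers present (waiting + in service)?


ρ = λ/μ = 57.28/143.43 = 0.3994
L = ρ/(1−ρ) = 0.3994/(1 − 0.3994) = 0.3994/0.6006 = 0.6649

Final: 0.6649


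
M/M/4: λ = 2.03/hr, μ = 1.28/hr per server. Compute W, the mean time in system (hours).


a = 1.5859; ρ = 0.3965; P₀ = 0.202219
Lq = P₀·a^c·ρ/(c!(1−ρ)²) = 0.05802
Wq = Lq/λ = 0.05802/2.03 = 0.02858 hr
W = Wq + 1/μ = 0.02858 + 0.78125 = 0.80983 hr

Final: 0.80983 hr


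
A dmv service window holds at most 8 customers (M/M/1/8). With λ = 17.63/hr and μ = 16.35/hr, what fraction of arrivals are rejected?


ρ = λ/μ = 17.63/16.35 = 1.0783
P_K = (1−ρ)ρ^K/(1−ρ^(K+1)) = (-0.07829·1.827580)/(1 − 1.970657)
= -0.143077/-0.970657 = 0.147402

Final: 0.147402


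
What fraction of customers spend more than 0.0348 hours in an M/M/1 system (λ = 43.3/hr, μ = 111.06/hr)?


W ~ Exponential(μ−λ) for M/M/1.
μ − λ = 111.06 − 43.3 = 67.7600
P(W > t) = e^{−(μ−λ)t} = e^{−2.3580} = 0.094605

Final: 0.094605


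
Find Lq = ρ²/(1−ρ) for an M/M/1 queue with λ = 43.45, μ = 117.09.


ρ = 43.45/117.09 = 0.3711
Lq = ρ²/(1−ρ) = 0.1377/0.6289 = 0.2190

Final: 0.2190


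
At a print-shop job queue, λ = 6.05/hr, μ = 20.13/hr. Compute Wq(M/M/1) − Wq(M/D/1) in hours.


ρ = 6.05/20.13 = 0.3005
Wq(M/M/1) = ρ/(μ−λ) = 0.3005/14.08 = 0.02135 hr
Wq(M/D/1) = ρ/(2(μ−λ)) = 0.01067 hr
Savings = 0.02135 − 0.01067 = 0.01067 hr

Final: 0.01067 hr


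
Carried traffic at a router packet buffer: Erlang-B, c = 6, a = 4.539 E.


B(6,4.539) = 0.157099 (Erlang-B)
Carried load = a(1 − B) = 4.539·(1 − 0.157099) = 4.539·0.842901 = 3.8259 E

Final: 3.8259 Erlangs


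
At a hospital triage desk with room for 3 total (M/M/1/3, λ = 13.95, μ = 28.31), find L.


ρ = 13.95/28.31 = 0.4928
L = ρ[1 − (K+1)ρ^K + Kρ^(K+1)] / [(1−ρ)(1−ρ^(K+1))]
Numerator: 0.4928·(1 − 4·0.119647 + 3·0.058957) = 0.344085
Denominator: (0.5072)·(0.941043) = 0.477336
L = 0.344085/0.477336 = 0.7208

Final: 0.7208


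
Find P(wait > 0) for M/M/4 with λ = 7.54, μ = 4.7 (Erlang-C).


a = λ/μ = 1.6043; ρ = a/4 = 0.4011
P₀ = 0.198413 (from M/M/c formula)
C(c,a) = [a^c/(c!(1−ρ))]·P₀ = [6.62360/(24·0.5989)]·0.198413
= 0.46079·0.198413 = 0.091427

Final: 0.091427


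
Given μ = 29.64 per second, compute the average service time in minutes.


Mean service time = 1/μ = 1/29.64 second = 0.03374 second
In minutes: 0.03374 × 0.0166667 = 0.0005623 min

Final: 0.0005623 min


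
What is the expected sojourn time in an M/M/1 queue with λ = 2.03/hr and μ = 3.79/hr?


W = 1/(μ−λ) = 1/(3.79 − 2.03) = 1/1.76 = 0.5682 hr

Final: 0.5682 hr


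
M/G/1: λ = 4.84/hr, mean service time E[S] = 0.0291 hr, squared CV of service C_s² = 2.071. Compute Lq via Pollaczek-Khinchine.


ρ = λ·E[S] = 4.84·0.0291 = 0.1408
Lq = ρ²(1+C_s²)/(2(1−ρ)) = 0.01984·(1+2.071)/(2·0.8592)
= 0.01984·3.0710/1.7183 = 0.03545

Final: 0.03545


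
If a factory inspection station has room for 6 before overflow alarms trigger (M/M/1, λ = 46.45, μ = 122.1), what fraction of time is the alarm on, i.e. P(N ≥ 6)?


ρ = 46.45/122.1 = 0.3804
P(N ≥ n) = ρ^n = 0.3804^6 = 0.003031

Final: 0.003031


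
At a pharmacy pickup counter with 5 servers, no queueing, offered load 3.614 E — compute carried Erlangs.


B(5,3.614) = 0.164366 (Erlang-B)
Carried load = a(1 − B) = 3.614·(1 − 0.164366) = 3.614·0.835634 = 3.0200 E

Final: 3.0200 Erlangs


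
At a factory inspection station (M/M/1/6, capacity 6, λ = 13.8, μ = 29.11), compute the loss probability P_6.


ρ = λ/μ = 13.8/29.11 = 0.4741
P_K = (1−ρ)ρ^K/(1−ρ^(K+1)) = (0.5259·0.011351)/(1 − 0.005381)
= 0.005970/0.994619 = 0.006002

Final: 0.006002


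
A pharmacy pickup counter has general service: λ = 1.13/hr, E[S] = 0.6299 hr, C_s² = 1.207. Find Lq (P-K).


ρ = λ·E[S] = 1.13·0.6299 = 0.7118
Lq = ρ²(1+C_s²)/(2(1−ρ)) = 0.5066·(1+1.207)/(2·0.2882)
= 0.5066·2.2070/0.5764 = 1.93981

Final: 1.93981


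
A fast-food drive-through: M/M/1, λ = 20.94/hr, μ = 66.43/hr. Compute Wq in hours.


ρ = 20.94/66.43 = 0.3152
Wq = ρ/(μ−λ) = 0.3152/(66.43 − 20.94) = 0.3152/45.49 = 0.006929 hr

Final: 0.006929 hr


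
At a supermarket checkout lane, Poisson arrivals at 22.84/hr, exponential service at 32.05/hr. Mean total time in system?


W = 1/(μ−λ) = 1/(32.05 − 22.84) = 1/9.21 = 0.1086 hr

Final: 0.1086 hr


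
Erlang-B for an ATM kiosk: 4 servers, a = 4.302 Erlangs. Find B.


B(c,a) = (a^c/c!) / Σ_{k=0}^{c} a^k/k!
a^4/4! = 14.271525
Σ terms (k=0..4): 1.00000 + 4.30200 + 9.25360 + 13.26967 + 14.27152 = 42.096792
B = 14.271525/42.096792 = 0.339017

Final: 0.339017


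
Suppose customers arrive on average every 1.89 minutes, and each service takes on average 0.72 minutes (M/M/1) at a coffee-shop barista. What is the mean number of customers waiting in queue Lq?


λ = 60/1.89 = 31.7460 /hr
μ = 60/0.72 = 83.3333 /hr
ρ = λ/μ = 31.7460/83.3333 = 0.3810
Lq = ρ²/(1−ρ) = 0.1451/0.6190 = 0.2344

Final: 0.2344


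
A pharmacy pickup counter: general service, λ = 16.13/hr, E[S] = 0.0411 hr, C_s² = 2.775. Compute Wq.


ρ = λ·E[S] = 16.13·0.0411 = 0.6629
E[S²] = E[S]²(1+C_s²) = 0.0411²·(1+2.775) = 0.006377
Wq = λ·E[S²]/(2(1−ρ)) = 16.13·0.006377/(2·0.3371) = 0.15258 hr

Final: 0.15258 hr


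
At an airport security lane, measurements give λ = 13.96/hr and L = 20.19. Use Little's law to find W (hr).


W = L/λ = 20.19/13.96 = 1.4463 hr

Final: 1.4463 hr


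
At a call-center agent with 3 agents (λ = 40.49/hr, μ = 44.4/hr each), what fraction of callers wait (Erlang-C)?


a = λ/μ = 0.9119; ρ = a/3 = 0.3040
P₀ = 0.398509 (from M/M/c formula)
C(c,a) = [a^c/(c!(1−ρ))]·P₀ = [0.75839/(6·0.6960)]·0.398509
= 0.18160·0.398509 = 0.072370

Final: 0.072370


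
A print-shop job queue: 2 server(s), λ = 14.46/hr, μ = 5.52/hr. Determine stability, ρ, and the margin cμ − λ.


Total capacity cμ = 2·5.52 = 11.04/hr
ρ = λ/(cμ) = 14.46/11.04 = 1.3098
Stable ⇔ ρ < 1: NO
Spare capacity = cμ − λ = 11.04 − 14.46 = -3.42/hr

Final: ρ = 1.3098; unstable; margin = -3.42/hr


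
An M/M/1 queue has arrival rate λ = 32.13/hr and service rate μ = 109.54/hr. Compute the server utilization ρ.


ρ = λ/μ = 32.13/109.54 = 0.2933

Final: 0.2933


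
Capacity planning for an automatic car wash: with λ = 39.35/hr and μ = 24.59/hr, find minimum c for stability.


Stability requires cμ > λ ⇔ c > λ/μ.
λ/μ = 39.35/24.59 = 1.6002
Minimum integer c = ⌊1.6002⌋ + 1 = 2
Check: 2·24.59 = 49.18 > 39.35, while 1·24.59 = 24.59 ≤ 39.35

Final: 2 servers


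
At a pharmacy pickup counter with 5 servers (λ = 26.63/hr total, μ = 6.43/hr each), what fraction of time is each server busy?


ρ = λ/(cμ) = 26.63/(5·6.43) = 26.63/32.15 = 0.8283

Final: 0.8283


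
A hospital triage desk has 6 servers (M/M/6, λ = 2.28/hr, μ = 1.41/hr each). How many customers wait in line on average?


a = λ/μ = 1.6170; ρ = a/6 = 0.2695
P₀ = 0.198410
Lq = P₀·a^c·ρ / (c!·(1−ρ)²) = 0.198410·17.87699·0.2695/(720·0.53363)
= 0.002488

Final: 0.002488


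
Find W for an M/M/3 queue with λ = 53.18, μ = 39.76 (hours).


a = 1.3375; ρ = 0.4458; P₀ = 0.253058
Lq = P₀·a^c·ρ/(c!(1−ρ)²) = 0.14652
Wq = Lq/λ = 0.14652/53.18 = 0.002755 hr
W = Wq + 1/μ = 0.002755 + 0.02515 = 0.02791 hr

Final: 0.02791 hr


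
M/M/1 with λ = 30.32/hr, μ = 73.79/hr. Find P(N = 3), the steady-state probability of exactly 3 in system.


ρ = 30.32/73.79 = 0.4109
P_n = (1−ρ)·ρ^n = (1 − 0.4109)·0.4109^3 = 0.5891·0.069374 = 0.040868

Final: 0.040868


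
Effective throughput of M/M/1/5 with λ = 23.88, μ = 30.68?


ρ = 0.7784; P_K = (1−ρ)ρ^5/(1−ρ^6) = 0.081428
λ_eff = λ(1 − P_K) = 23.88·(1 − 0.081428) = 23.88·0.918572 = 21.9355 /hr

Final: 21.9355 /hr


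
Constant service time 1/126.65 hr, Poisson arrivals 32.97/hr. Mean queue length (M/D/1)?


ρ = 32.97/126.65 = 0.2603
M/D/1: Lq = ρ²/(2(1−ρ)) = 0.06777/(2·0.7397) = 0.04581

Final: 0.04581


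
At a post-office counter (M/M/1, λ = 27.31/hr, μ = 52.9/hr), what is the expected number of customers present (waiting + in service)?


ρ = λ/μ = 27.31/52.9 = 0.5163
L = ρ/(1−ρ) = 0.5163/(1 − 0.5163) = 0.5163/0.4837 = 1.0672

Final: 1.0672


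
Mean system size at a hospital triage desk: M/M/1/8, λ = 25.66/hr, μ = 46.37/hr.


ρ = 25.66/46.37 = 0.5534
L = ρ[1 − (K+1)ρ^K + Kρ^(K+1)] / [(1−ρ)(1−ρ^(K+1))]
Numerator: 0.5534·(1 − 9·0.008793 + 8·0.004866) = 0.531123
Denominator: (0.4466)·(0.995134) = 0.444452
L = 0.531123/0.444452 = 1.1950

Final: 1.1950


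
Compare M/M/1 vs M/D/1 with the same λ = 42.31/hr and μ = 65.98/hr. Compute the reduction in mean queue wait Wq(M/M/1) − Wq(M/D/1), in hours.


ρ = 42.31/65.98 = 0.6413
Wq(M/M/1) = ρ/(μ−λ) = 0.6413/23.67 = 0.02709 hr
Wq(M/D/1) = ρ/(2(μ−λ)) = 0.01355 hr
Savings = 0.02709 − 0.01355 = 0.01355 hr

Final: 0.01355 hr


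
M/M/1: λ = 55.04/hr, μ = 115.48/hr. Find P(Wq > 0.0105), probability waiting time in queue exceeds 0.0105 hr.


ρ = 55.04/115.48 = 0.4766
P(Wq > t) = ρ·e^{−(μ−λ)t} = 0.4766·e^{−0.6346}
= 0.4766·0.530137 = 0.252673

Final: 0.252673


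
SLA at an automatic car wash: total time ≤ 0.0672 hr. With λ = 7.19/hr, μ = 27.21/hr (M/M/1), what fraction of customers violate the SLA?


W ~ Exponential(μ−λ) for M/M/1.
μ − λ = 27.21 − 7.19 = 20.0200
P(W > t) = e^{−(μ−λ)t} = e^{−1.3453} = 0.260450

Final: 0.260450


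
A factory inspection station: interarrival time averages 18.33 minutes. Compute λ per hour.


λ = 1/(interarrival time) in consistent units.
1 hour = 60 min, so λ = 60/18.33 = 3.2733 per hour

Final: 3.2733 /hr


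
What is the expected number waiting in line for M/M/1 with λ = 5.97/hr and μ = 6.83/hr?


ρ = 5.97/6.83 = 0.8741
Lq = ρ²/(1−ρ) = 0.7640/0.1259 = 6.0678

Final: 6.0678


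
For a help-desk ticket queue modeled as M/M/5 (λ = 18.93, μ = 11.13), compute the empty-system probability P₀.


a = λ/μ = 18.93/11.13 = 1.7008; ρ = a/c = 0.3402
Σ_{k=0}^{4} a^k/k! (terms k=0..4) = 1.00000 + 1.70081 + 1.44637 + 0.82000 + 0.34867 = 5.31585
Tail: a^5/(5!(1−ρ)) = 14.23237/(120·0.6598) = 0.17975
P₀ = 1/(5.31585 + 0.17975) = 1/5.49560 = 0.181964

Final: 0.181964


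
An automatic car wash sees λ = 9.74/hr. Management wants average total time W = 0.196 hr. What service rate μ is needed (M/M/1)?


W = 1/(μ−λ) ⇒ μ − λ = 1/W = 1/0.196 = 5.1020
μ = λ + 1/W = 9.74 + 5.1020 = 14.8420 per hr

Final: 14.8420 /hr


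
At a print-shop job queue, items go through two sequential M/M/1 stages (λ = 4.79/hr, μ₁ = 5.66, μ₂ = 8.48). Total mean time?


Each node sees arrival rate λ = 4.79/hr (tandem ⇒ throughput preserved).
W₁ = 1/(μ₁−λ) = 1/(5.66−4.79) = 1.14943 hr
W₂ = 1/(μ₂−λ) = 1/(8.48−4.79) = 0.27100 hr
W_total = W₁ + W₂ = 1.14943 + 0.27100 = 1.42043 hr

Final: 1.42043 hr


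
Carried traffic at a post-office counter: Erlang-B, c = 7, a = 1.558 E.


B(7,1.558) = 0.0009311 (Erlang-B)
Carried load = a(1 − B) = 1.558·(1 − 0.0009311) = 1.558·0.999069 = 1.5565 E

Final: 1.5565 Erlangs


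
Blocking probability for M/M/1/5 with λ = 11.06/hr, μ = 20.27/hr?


ρ = λ/μ = 11.06/20.27 = 0.5456
P_K = (1−ρ)ρ^K/(1−ρ^(K+1)) = (0.4544·0.048362)/(1 − 0.026388)
= 0.021974/0.973612 = 0.022570

Final: 0.022570


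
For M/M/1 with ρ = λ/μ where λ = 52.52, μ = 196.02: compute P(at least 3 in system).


ρ = 52.52/196.02 = 0.2679
P(N ≥ n) = ρ^n = 0.2679^3 = 0.019234

Final: 0.019234


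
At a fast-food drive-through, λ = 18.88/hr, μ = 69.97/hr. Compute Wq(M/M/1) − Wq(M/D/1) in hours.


ρ = 18.88/69.97 = 0.2698
Wq(M/M/1) = ρ/(μ−λ) = 0.2698/51.09 = 0.005281 hr
Wq(M/D/1) = ρ/(2(μ−λ)) = 0.002641 hr
Savings = 0.005281 − 0.002641 = 0.002641 hr

Final: 0.002641 hr


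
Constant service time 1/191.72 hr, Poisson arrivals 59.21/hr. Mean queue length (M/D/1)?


ρ = 59.21/191.72 = 0.3088
M/D/1: Lq = ρ²/(2(1−ρ)) = 0.09538/(2·0.6912) = 0.06900

Final: 0.06900


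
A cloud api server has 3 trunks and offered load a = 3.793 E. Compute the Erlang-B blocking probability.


B(c,a) = (a^c/c!) / Σ_{k=0}^{c} a^k/k!
a^3/3! = 9.094886
Σ terms (k=0..3): 1.00000 + 3.79300 + 7.19342 + 9.09489 = 21.081311
B = 9.094886/21.081311 = 0.431419

Final: 0.431419


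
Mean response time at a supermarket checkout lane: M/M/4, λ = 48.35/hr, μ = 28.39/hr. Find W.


a = 1.7031; ρ = 0.4258; P₀ = 0.178988
Lq = P₀·a^c·ρ/(c!(1−ρ)²) = 0.08101
Wq = Lq/λ = 0.08101/48.35 = 0.001675 hr
W = Wq + 1/μ = 0.001675 + 0.03522 = 0.03690 hr

Final: 0.03690 hr


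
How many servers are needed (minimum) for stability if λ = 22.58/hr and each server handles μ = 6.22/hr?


Stability requires cμ > λ ⇔ c > λ/μ.
λ/μ = 22.58/6.22 = 3.6302
Minimum integer c = ⌊3.6302⌋ + 1 = 4
Check: 4·6.22 = 24.88 > 22.58, while 3·6.22 = 18.66 ≤ 22.58

Final: 4 servers


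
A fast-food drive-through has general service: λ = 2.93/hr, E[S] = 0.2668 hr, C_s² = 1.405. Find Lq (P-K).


ρ = λ·E[S] = 2.93·0.2668 = 0.7817
Lq = ρ²(1+C_s²)/(2(1−ρ)) = 0.6111·(1+1.405)/(2·0.2183)
= 0.6111·2.4050/0.4366 = 3.36656

Final: 3.36656


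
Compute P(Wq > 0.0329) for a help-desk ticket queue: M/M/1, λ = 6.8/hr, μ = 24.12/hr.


ρ = 6.8/24.12 = 0.2819
P(Wq > t) = ρ·e^{−(μ−λ)t} = 0.2819·e^{−0.5698}
= 0.2819·0.565623 = 0.159462

Final: 0.159462


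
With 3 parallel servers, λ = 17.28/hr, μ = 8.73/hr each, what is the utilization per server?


ρ = λ/(cμ) = 17.28/(3·8.73) = 17.28/26.19 = 0.6598

Final: 0.6598


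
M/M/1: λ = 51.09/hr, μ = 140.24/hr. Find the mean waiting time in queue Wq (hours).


ρ = 51.09/140.24 = 0.3643
Wq = ρ/(μ−λ) = 0.3643/(140.24 − 51.09) = 0.3643/89.15 = 0.004086 hr

Final: 0.004086 hr


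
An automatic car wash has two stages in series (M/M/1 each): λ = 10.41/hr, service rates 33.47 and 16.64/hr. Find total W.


Each node sees arrival rate λ = 10.41/hr (tandem ⇒ throughput preserved).
W₁ = 1/(μ₁−λ) = 1/(33.47−10.41) = 0.04337 hr
W₂ = 1/(μ₂−λ) = 1/(16.64−10.41) = 0.16051 hr
W_total = W₁ + W₂ = 0.04337 + 0.16051 = 0.20388 hr

Final: 0.20388 hr


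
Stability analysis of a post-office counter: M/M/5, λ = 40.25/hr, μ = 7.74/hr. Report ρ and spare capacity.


Total capacity cμ = 5·7.74 = 38.70/hr
ρ = λ/(cμ) = 40.25/38.70 = 1.0401
Stable ⇔ ρ < 1: NO
Spare capacity = cμ − λ = 38.70 − 40.25 = -1.55/hr

Final: ρ = 1.0401; unstable; margin = -1.55/hr
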